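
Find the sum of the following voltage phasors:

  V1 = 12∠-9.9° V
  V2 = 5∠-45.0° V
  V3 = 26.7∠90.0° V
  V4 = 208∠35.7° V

Step 1 — Convert each phasor to rectangular form:
  V1 = 12·(cos(-9.9°) + j·sin(-9.9°)) = 11.82 - j2.063 V
  V2 = 5·(cos(-45.0°) + j·sin(-45.0°)) = 3.536 - j3.536 V
  V3 = 26.7·(cos(90.0°) + j·sin(90.0°)) = 0 + j26.7 V
  V4 = 208·(cos(35.7°) + j·sin(35.7°)) = 168.9 + j121.4 V
Step 2 — Sum components: V_total = 184.3 + j142.5 V.
Step 3 — Convert to polar: |V_total| = 232.9 V, ∠V_total = 37.7°.

V_total = 232.9∠37.7° V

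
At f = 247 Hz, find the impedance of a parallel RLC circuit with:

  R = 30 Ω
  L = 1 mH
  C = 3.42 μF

Step 1 — Angular frequency: ω = 2π·f = 2π·247 = 1552 rad/s.
Step 2 — Component impedances:
  R: Z = R = 30 Ω
  L: Z = jωL = j·1552·0.001 = 0 + j1.552 Ω
  C: Z = 1/(jωC) = -j/(ω·C) = 0 - j188.4 Ω
Step 3 — Parallel combination: 1/Z_total = 1/R + 1/L + 1/C; Z_total = 0.0814 + j1.561 Ω = 1.563∠87.0° Ω.

Z = 0.0814 + j1.561 Ω = 1.563∠87.0° Ω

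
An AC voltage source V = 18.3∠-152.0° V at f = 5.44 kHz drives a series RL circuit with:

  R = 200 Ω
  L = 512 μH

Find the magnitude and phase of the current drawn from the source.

Step 1 — Angular frequency: ω = 2π·f = 2π·5440 = 3.418e+04 rad/s.
Step 2 — Component impedances:
  R: Z = R = 200 Ω
  L: Z = jωL = j·3.418e+04·0.000512 = 0 + j17.5 Ω
Step 3 — Series combination: Z_total = R + L = 200 + j17.5 Ω = 200.8∠5.0° Ω.
Step 4 — Source phasor: V = 18.3∠-152.0° V = -16.16 - j8.591 V.
Step 5 — Ohm's law: I = V / Z_total = (-16.16 - j8.591) / (200 + j17.5) = -0.08391 - j0.03561 A.
Step 6 — Convert to polar: |I| = 0.09115 A, ∠I = -157.0°.

I = 0.09115∠-157.0° A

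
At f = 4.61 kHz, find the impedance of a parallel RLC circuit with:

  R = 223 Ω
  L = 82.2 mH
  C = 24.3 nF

Step 1 — Angular frequency: ω = 2π·f = 2π·4610 = 2.897e+04 rad/s.
Step 2 — Component impedances:
  R: Z = R = 223 Ω
  L: Z = jωL = j·2.897e+04·0.0822 = 0 + j2381 Ω
  C: Z = 1/(jωC) = -j/(ω·C) = 0 - j1421 Ω
Step 3 — Parallel combination: 1/Z_total = 1/R + 1/L + 1/C; Z_total = 222.1 - j14.06 Ω = 222.6∠-3.6° Ω.

Z = 222.1 - j14.06 Ω = 222.6∠-3.6° Ω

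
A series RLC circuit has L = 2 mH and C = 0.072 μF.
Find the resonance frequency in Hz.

Step 1 — Resonance condition Im(Z)=0 gives ω₀ = 1/√(LC).
Step 2 — ω₀ = 1/√(0.002·7.2e-08) = 8.333e+04 rad/s.
Step 3 — f₀ = ω₀/(2π) = 1.326e+04 Hz.

f₀ = 1.326e+04 Hz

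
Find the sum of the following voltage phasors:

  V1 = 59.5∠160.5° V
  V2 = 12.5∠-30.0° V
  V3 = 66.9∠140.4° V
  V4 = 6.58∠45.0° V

Step 1 — Convert each phasor to rectangular form:
  V1 = 59.5·(cos(160.5°) + j·sin(160.5°)) = -56.09 + j19.86 V
  V2 = 12.5·(cos(-30.0°) + j·sin(-30.0°)) = 10.83 - j6.25 V
  V3 = 66.9·(cos(140.4°) + j·sin(140.4°)) = -51.55 + j42.64 V
  V4 = 6.58·(cos(45.0°) + j·sin(45.0°)) = 4.653 + j4.653 V
Step 2 — Sum components: V_total = -92.16 + j60.91 V.
Step 3 — Convert to polar: |V_total| = 110.5 V, ∠V_total = 146.5°.

V_total = 110.5∠146.5° V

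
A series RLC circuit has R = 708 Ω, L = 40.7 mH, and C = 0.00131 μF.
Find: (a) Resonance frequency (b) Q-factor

Step 1 — Resonance condition Im(Z)=0 gives ω₀ = 1/√(LC).
Step 2 — ω₀ = 1/√(0.0407·1.31e-09) = 1.37e+05 rad/s.
Step 3 — f₀ = ω₀/(2π) = 2.18e+04 Hz.
Step 4 — Series Q: Q = ω₀L/R = 1.37e+05·0.0407/708 = 7.873.

(a) f₀ = 2.18e+04 Hz  (b) Q = 7.873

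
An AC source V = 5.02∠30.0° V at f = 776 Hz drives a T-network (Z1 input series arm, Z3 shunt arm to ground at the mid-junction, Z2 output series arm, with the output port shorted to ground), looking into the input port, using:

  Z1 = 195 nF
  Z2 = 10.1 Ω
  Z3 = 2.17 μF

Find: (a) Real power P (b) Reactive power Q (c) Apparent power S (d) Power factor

Step 1 — Angular frequency: ω = 2π·f = 2π·776 = 4876 rad/s.
Step 2 — Component impedances:
  Z1: Z = 1/(jωC) = -j/(ω·C) = 0 - j1052 Ω
  Z2: Z = R = 10.1 Ω
  Z3: Z = 1/(jωC) = -j/(ω·C) = 0 - j94.51 Ω
Step 3 — With the output port shorted to ground, the output series arm Z2 runs from the junction to ground; the shunt arm Z3 also runs from the junction to ground. They appear in parallel: Z3 || Z2 = 9.986 - j1.067 Ω.
Step 4 — Series with input arm Z1: Z_in = Z1 + (Z3 || Z2) = 9.986 - j1053 Ω = 1053∠-89.5° Ω.
Step 5 — Source phasor: V = 5.02∠30.0° V = 4.347 + j2.51 V.
Step 6 — Current: I = V / Z = -0.002345 + j0.004151 A = 0.004768∠119.5° A.
Step 7 — Complex power: S = V·I* = 0.000227 - j0.02393 VA.
Step 8 — Real power: P = Re(S) = 0.000227 W.
Step 9 — Reactive power: Q = Im(S) = -0.02393 VAR.
Step 10 — Apparent power: |S| = 0.02393 VA.
Step 11 — Power factor: PF = P/|S| = 0.009484 (leading).

(a) P = 0.000227 W  (b) Q = -0.02393 VAR  (c) S = 0.02393 VA  (d) PF = 0.009484 (leading)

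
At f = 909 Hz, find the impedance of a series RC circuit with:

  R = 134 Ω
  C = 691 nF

Step 1 — Angular frequency: ω = 2π·f = 2π·909 = 5711 rad/s.
Step 2 — Component impedances:
  R: Z = R = 134 Ω
  C: Z = 1/(jωC) = -j/(ω·C) = 0 - j253.4 Ω
Step 3 — Series combination: Z_total = R + C = 134 - j253.4 Ω = 286.6∠-62.1° Ω.

Z = 134 - j253.4 Ω = 286.6∠-62.1° Ω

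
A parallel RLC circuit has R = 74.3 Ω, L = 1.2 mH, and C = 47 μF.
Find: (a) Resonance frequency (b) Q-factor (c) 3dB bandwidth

Step 1 — Resonance: ω₀ = 1/√(LC) = 1/√(0.0012·4.7e-05) = 4211 rad/s.
Step 2 — f₀ = ω₀/(2π) = 670.2 Hz.
Step 3 — Parallel Q: Q = R/(ω₀L) = 74.3/(4211·0.0012) = 14.7.
Step 4 — Bandwidth: Δω = ω₀/Q = 286.4 rad/s; BW = Δω/(2π) = 45.58 Hz.

(a) f₀ = 670.2 Hz  (b) Q = 14.7  (c) BW = 45.58 Hz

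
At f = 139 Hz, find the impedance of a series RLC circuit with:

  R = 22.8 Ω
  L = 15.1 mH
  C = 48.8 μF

Step 1 — Angular frequency: ω = 2π·f = 2π·139 = 873.4 rad/s.
Step 2 — Component impedances:
  R: Z = R = 22.8 Ω
  L: Z = jωL = j·873.4·0.0151 = 0 + j13.19 Ω
  C: Z = 1/(jωC) = -j/(ω·C) = 0 - j23.46 Ω
Step 3 — Series combination: Z_total = R + L + C = 22.8 - j10.28 Ω = 25.01∠-24.3° Ω.

Z = 22.8 - j10.28 Ω = 25.01∠-24.3° Ω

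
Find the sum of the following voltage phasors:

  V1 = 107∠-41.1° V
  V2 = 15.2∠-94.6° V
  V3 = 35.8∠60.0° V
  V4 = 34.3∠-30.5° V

Step 1 — Convert each phasor to rectangular form:
  V1 = 107·(cos(-41.1°) + j·sin(-41.1°)) = 80.63 - j70.34 V
  V2 = 15.2·(cos(-94.6°) + j·sin(-94.6°)) = -1.219 - j15.15 V
  V3 = 35.8·(cos(60.0°) + j·sin(60.0°)) = 17.9 + j31 V
  V4 = 34.3·(cos(-30.5°) + j·sin(-30.5°)) = 29.55 - j17.41 V
Step 2 — Sum components: V_total = 126.9 - j71.9 V.
Step 3 — Convert to polar: |V_total| = 145.8 V, ∠V_total = -29.5°.

V_total = 145.8∠-29.5° V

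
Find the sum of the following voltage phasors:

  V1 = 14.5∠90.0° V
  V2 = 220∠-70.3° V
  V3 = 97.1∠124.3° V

Step 1 — Convert each phasor to rectangular form:
  V1 = 14.5·(cos(90.0°) + j·sin(90.0°)) = 0 + j14.5 V
  V2 = 220·(cos(-70.3°) + j·sin(-70.3°)) = 74.16 - j207.1 V
  V3 = 97.1·(cos(124.3°) + j·sin(124.3°)) = -54.72 + j80.21 V
Step 2 — Sum components: V_total = 19.44 - j112.4 V.
Step 3 — Convert to polar: |V_total| = 114.1 V, ∠V_total = -80.2°.

V_total = 114.1∠-80.2° V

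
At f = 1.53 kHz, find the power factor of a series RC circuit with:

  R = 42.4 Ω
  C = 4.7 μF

Step 1 — Angular frequency: ω = 2π·f = 2π·1530 = 9613 rad/s.
Step 2 — Component impedances:
  R: Z = R = 42.4 Ω
  C: Z = 1/(jωC) = -j/(ω·C) = 0 - j22.13 Ω
Step 3 — Series combination: Z_total = R + C = 42.4 - j22.13 Ω = 47.83∠-27.6° Ω.
Step 4 — Power factor: PF = cos(φ) = Re(Z)/|Z| = 42.4/47.83 = 0.8865.
Step 5 — Type: Im(Z) = -22.13 ⇒ leading (phase φ = -27.6°).

PF = 0.8865 (leading, φ = -27.6°)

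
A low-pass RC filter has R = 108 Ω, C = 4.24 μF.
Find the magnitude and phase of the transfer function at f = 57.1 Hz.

Step 1 — Angular frequency: ω = 2π·57.1 = 358.8 rad/s.
Step 2 — Transfer function: H(jω) = 1/(1 + jωRC).
Step 3 — Denominator: 1 + jωRC = 1 + j·358.8·108·4.24e-06 = 1 + j0.1643.
Step 4 — H = 0.9737 - j0.16.
Step 5 — Magnitude: |H| = 0.9868 (-0.1 dB); phase: φ = -9.3°.

|H| = 0.9868 (-0.1 dB), φ = -9.3°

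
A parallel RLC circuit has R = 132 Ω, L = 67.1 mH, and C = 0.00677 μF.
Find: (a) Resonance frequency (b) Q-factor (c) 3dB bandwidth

Step 1 — Resonance: ω₀ = 1/√(LC) = 1/√(0.0671·6.77e-09) = 4.692e+04 rad/s.
Step 2 — f₀ = ω₀/(2π) = 7467 Hz.
Step 3 — Parallel Q: Q = R/(ω₀L) = 132/(4.692e+04·0.0671) = 0.04193.
Step 4 — Bandwidth: Δω = ω₀/Q = 1.119e+06 rad/s; BW = Δω/(2π) = 1.781e+05 Hz.

(a) f₀ = 7467 Hz  (b) Q = 0.04193  (c) BW = 1.781e+05 Hz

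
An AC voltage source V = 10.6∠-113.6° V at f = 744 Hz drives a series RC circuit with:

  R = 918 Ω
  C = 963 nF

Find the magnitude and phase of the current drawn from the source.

Step 1 — Angular frequency: ω = 2π·f = 2π·744 = 4675 rad/s.
Step 2 — Component impedances:
  R: Z = R = 918 Ω
  C: Z = 1/(jωC) = -j/(ω·C) = 0 - j222.1 Ω
Step 3 — Series combination: Z_total = R + C = 918 - j222.1 Ω = 944.5∠-13.6° Ω.
Step 4 — Source phasor: V = 10.6∠-113.6° V = -4.244 - j9.713 V.
Step 5 — Ohm's law: I = V / Z_total = (-4.244 - j9.713) / (918 - j222.1) = -0.001948 - j0.01105 A.
Step 6 — Convert to polar: |I| = 0.01122 A, ∠I = -100.0°.

I = 0.01122∠-100.0° A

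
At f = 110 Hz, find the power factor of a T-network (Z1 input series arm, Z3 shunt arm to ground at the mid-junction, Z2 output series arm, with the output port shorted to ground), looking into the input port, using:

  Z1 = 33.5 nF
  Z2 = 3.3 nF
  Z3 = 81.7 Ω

Step 1 — Angular frequency: ω = 2π·f = 2π·110 = 691.2 rad/s.
Step 2 — Component impedances:
  Z1: Z = 1/(jωC) = -j/(ω·C) = 0 - j4.319e+04 Ω
  Z2: Z = 1/(jωC) = -j/(ω·C) = 0 - j4.384e+05 Ω
  Z3: Z = R = 81.7 Ω
Step 3 — With the output port shorted to ground, the output series arm Z2 runs from the junction to ground; the shunt arm Z3 also runs from the junction to ground. They appear in parallel: Z3 || Z2 = 81.7 - j0.01522 Ω.
Step 4 — Series with input arm Z1: Z_in = Z1 + (Z3 || Z2) = 81.7 - j4.319e+04 Ω = 4.319e+04∠-89.9° Ω.
Step 5 — Power factor: PF = cos(φ) = Re(Z)/|Z| = 81.7/4.319e+04 = 0.001892.
Step 6 — Type: Im(Z) = -4.319e+04 ⇒ leading (phase φ = -89.9°).

PF = 0.001892 (leading, φ = -89.9°)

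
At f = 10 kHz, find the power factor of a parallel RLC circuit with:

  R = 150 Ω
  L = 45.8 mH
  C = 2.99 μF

Step 1 — Angular frequency: ω = 2π·f = 2π·1e+04 = 6.283e+04 rad/s.
Step 2 — Component impedances:
  R: Z = R = 150 Ω
  L: Z = jωL = j·6.283e+04·0.0458 = 0 + j2878 Ω
  C: Z = 1/(jωC) = -j/(ω·C) = 0 - j5.323 Ω
Step 3 — Parallel combination: 1/Z_total = 1/R + 1/L + 1/C; Z_total = 0.1894 - j5.326 Ω = 5.329∠-88.0° Ω.
Step 4 — Power factor: PF = cos(φ) = Re(Z)/|Z| = 0.18935/5.3294 = 0.03553.
Step 5 — Type: Im(Z) = -5.326 ⇒ leading (phase φ = -88.0°).

PF = 0.03553 (leading, φ = -88.0°)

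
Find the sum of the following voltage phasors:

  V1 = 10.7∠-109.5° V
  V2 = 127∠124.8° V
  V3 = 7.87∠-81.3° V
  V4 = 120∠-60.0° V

Step 1 — Convert each phasor to rectangular form:
  V1 = 10.7·(cos(-109.5°) + j·sin(-109.5°)) = -3.572 - j10.09 V
  V2 = 127·(cos(124.8°) + j·sin(124.8°)) = -72.48 + j104.3 V
  V3 = 7.87·(cos(-81.3°) + j·sin(-81.3°)) = 1.19 - j7.779 V
  V4 = 120·(cos(-60.0°) + j·sin(-60.0°)) = 60 - j103.9 V
Step 2 — Sum components: V_total = -14.86 - j17.5 V.
Step 3 — Convert to polar: |V_total| = 22.96 V, ∠V_total = -130.3°.

V_total = 22.96∠-130.3° V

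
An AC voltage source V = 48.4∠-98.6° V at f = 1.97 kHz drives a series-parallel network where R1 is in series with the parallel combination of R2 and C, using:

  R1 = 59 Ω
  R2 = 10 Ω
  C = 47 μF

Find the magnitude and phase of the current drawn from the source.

Step 1 — Angular frequency: ω = 2π·f = 2π·1970 = 1.238e+04 rad/s.
Step 2 — Component impedances:
  R1: Z = R = 59 Ω
  R2: Z = R = 10 Ω
  C: Z = 1/(jωC) = -j/(ω·C) = 0 - j1.719 Ω
Step 3 — Parallel branch: R2 || C = 1/(1/R2 + 1/C) = 0.287 - j1.67 Ω.
Step 4 — Series with R1: Z_total = R1 + (R2 || C) = 59.29 - j1.67 Ω = 59.31∠-1.6° Ω.
Step 5 — Source phasor: V = 48.4∠-98.6° V = -7.238 - j47.86 V.
Step 6 — Ohm's law: I = V / Z_total = (-7.238 - j47.86) / (59.29 - j1.67) = -0.09927 - j0.81 A.
Step 7 — Convert to polar: |I| = 0.816 A, ∠I = -97.0°.

I = 0.816∠-97.0° A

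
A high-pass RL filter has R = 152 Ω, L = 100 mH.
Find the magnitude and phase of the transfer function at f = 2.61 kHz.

Step 1 — Angular frequency: ω = 2π·2610 = 1.64e+04 rad/s.
Step 2 — Transfer function: H(jω) = jωL/(R + jωL).
Step 3 — Numerator jωL = j·1640; denominator R + jωL = 152 + j1640.
Step 4 — H = 0.9915 + j0.0919.
Step 5 — Magnitude: |H| = 0.9957 (-0.0 dB); phase: φ = 5.3°.

|H| = 0.9957 (-0.0 dB), φ = 5.3°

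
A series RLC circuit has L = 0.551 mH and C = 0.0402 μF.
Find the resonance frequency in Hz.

Step 1 — Resonance condition Im(Z)=0 gives ω₀ = 1/√(LC).
Step 2 — ω₀ = 1/√(0.000551·4.02e-08) = 2.125e+05 rad/s.
Step 3 — f₀ = ω₀/(2π) = 3.382e+04 Hz.

f₀ = 3.382e+04 Hz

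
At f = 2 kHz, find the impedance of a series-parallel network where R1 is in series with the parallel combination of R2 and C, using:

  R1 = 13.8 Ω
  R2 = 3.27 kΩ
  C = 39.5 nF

Step 1 — Angular frequency: ω = 2π·f = 2π·2000 = 1.257e+04 rad/s.
Step 2 — Component impedances:
  R1: Z = R = 13.8 Ω
  R2: Z = R = 3270 Ω
  C: Z = 1/(jωC) = -j/(ω·C) = 0 - j2015 Ω
Step 3 — Parallel branch: R2 || C = 1/(1/R2 + 1/C) = 899.7 - j1460 Ω.
Step 4 — Series with R1: Z_total = R1 + (R2 || C) = 913.5 - j1460 Ω = 1723∠-58.0° Ω.

Z = 913.5 - j1460 Ω = 1723∠-58.0° Ω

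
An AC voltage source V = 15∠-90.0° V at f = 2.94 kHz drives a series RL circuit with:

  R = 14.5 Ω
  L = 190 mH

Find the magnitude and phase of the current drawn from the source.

Step 1 — Angular frequency: ω = 2π·f = 2π·2940 = 1.847e+04 rad/s.
Step 2 — Component impedances:
  R: Z = R = 14.5 Ω
  L: Z = jωL = j·1.847e+04·0.19 = 0 + j3510 Ω
Step 3 — Series combination: Z_total = R + L = 14.5 + j3510 Ω = 3510∠89.8° Ω.
Step 4 — Source phasor: V = 15∠-90.0° V = 0 - j15 V.
Step 5 — Ohm's law: I = V / Z_total = (0 - j15) / (14.5 + j3510) = -0.004274 - j1.766e-05 A.
Step 6 — Convert to polar: |I| = 0.004274 A, ∠I = -179.8°.

I = 0.004274∠-179.8° A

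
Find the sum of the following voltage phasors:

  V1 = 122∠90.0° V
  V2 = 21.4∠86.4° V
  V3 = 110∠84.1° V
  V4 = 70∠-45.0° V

Step 1 — Convert each phasor to rectangular form:
  V1 = 122·(cos(90.0°) + j·sin(90.0°)) = 0 + j122 V
  V2 = 21.4·(cos(86.4°) + j·sin(86.4°)) = 1.344 + j21.36 V
  V3 = 110·(cos(84.1°) + j·sin(84.1°)) = 11.31 + j109.4 V
  V4 = 70·(cos(-45.0°) + j·sin(-45.0°)) = 49.5 - j49.5 V
Step 2 — Sum components: V_total = 62.15 + j203.3 V.
Step 3 — Convert to polar: |V_total| = 212.6 V, ∠V_total = 73.0°.

V_total = 212.6∠73.0° V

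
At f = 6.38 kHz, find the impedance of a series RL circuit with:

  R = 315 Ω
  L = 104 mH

Step 1 — Angular frequency: ω = 2π·f = 2π·6380 = 4.009e+04 rad/s.
Step 2 — Component impedances:
  R: Z = R = 315 Ω
  L: Z = jωL = j·4.009e+04·0.104 = 0 + j4169 Ω
Step 3 — Series combination: Z_total = R + L = 315 + j4169 Ω = 4181∠85.7° Ω.

Z = 315 + j4169 Ω = 4181∠85.7° Ω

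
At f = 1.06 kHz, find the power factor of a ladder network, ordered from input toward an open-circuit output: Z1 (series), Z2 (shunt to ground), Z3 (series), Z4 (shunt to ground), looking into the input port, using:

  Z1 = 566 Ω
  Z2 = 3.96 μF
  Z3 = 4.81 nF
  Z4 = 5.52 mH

Step 1 — Angular frequency: ω = 2π·f = 2π·1060 = 6660 rad/s.
Step 2 — Component impedances:
  Z1: Z = R = 566 Ω
  Z2: Z = 1/(jωC) = -j/(ω·C) = 0 - j37.92 Ω
  Z3: Z = 1/(jωC) = -j/(ω·C) = 0 - j3.122e+04 Ω
  Z4: Z = jωL = j·6660·0.00552 = 0 + j36.76 Ω
Step 3 — Ladder network (open output): work backward from the far end, alternating series and parallel combinations. Z_in = 566 - j37.87 Ω = 567.3∠-3.8° Ω.
Step 4 — Power factor: PF = cos(φ) = Re(Z)/|Z| = 566/567.27 = 0.9978.
Step 5 — Type: Im(Z) = -37.87 ⇒ leading (phase φ = -3.8°).

PF = 0.9978 (leading, φ = -3.8°)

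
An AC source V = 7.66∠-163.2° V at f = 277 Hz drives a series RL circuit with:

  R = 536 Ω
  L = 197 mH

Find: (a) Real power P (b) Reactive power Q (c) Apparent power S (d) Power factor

Step 1 — Angular frequency: ω = 2π·f = 2π·277 = 1740 rad/s.
Step 2 — Component impedances:
  R: Z = R = 536 Ω
  L: Z = jωL = j·1740·0.197 = 0 + j342.9 Ω
Step 3 — Series combination: Z_total = R + L = 536 + j342.9 Ω = 636.3∠32.6° Ω.
Step 4 — Source phasor: V = 7.66∠-163.2° V = -7.333 - j2.214 V.
Step 5 — Current: I = V / Z = -0.01158 + j0.003279 A = 0.01204∠164.2° A.
Step 6 — Complex power: S = V·I* = 0.07768 + j0.04969 VA.
Step 7 — Real power: P = Re(S) = 0.07768 W.
Step 8 — Reactive power: Q = Im(S) = 0.04969 VAR.
Step 9 — Apparent power: |S| = 0.09222 VA.
Step 10 — Power factor: PF = P/|S| = 0.8424 (lagging).

(a) P = 0.07768 W  (b) Q = 0.04969 VAR  (c) S = 0.09222 VA  (d) PF = 0.8424 (lagging)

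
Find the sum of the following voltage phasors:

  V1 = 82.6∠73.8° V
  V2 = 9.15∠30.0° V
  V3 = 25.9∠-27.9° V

Step 1 — Convert each phasor to rectangular form:
  V1 = 82.6·(cos(73.8°) + j·sin(73.8°)) = 23.04 + j79.32 V
  V2 = 9.15·(cos(30.0°) + j·sin(30.0°)) = 7.924 + j4.575 V
  V3 = 25.9·(cos(-27.9°) + j·sin(-27.9°)) = 22.89 - j12.12 V
Step 2 — Sum components: V_total = 53.86 + j71.78 V.
Step 3 — Convert to polar: |V_total| = 89.74 V, ∠V_total = 53.1°.

V_total = 89.74∠53.1° V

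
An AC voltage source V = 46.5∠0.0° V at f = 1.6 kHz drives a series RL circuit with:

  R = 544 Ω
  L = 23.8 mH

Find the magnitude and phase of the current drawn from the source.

Step 1 — Angular frequency: ω = 2π·f = 2π·1600 = 1.005e+04 rad/s.
Step 2 — Component impedances:
  R: Z = R = 544 Ω
  L: Z = jωL = j·1.005e+04·0.0238 = 0 + j239.3 Ω
Step 3 — Series combination: Z_total = R + L = 544 + j239.3 Ω = 594.3∠23.7° Ω.
Step 4 — Source phasor: V = 46.5∠0.0° V = 46.5 V.
Step 5 — Ohm's law: I = V / Z_total = (46.5) / (544 + j239.3) = 0.07162 - j0.0315 A.
Step 6 — Convert to polar: |I| = 0.07824 A, ∠I = -23.7°.

I = 0.07824∠-23.7° A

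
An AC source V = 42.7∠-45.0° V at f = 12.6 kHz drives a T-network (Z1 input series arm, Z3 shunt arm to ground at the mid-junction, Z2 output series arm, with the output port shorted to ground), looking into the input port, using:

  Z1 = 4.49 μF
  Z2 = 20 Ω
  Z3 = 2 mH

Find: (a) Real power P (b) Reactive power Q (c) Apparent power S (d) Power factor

Step 1 — Angular frequency: ω = 2π·f = 2π·1.26e+04 = 7.917e+04 rad/s.
Step 2 — Component impedances:
  Z1: Z = 1/(jωC) = -j/(ω·C) = 0 - j2.813 Ω
  Z2: Z = R = 20 Ω
  Z3: Z = jωL = j·7.917e+04·0.002 = 0 + j158.3 Ω
Step 3 — With the output port shorted to ground, the output series arm Z2 runs from the junction to ground; the shunt arm Z3 also runs from the junction to ground. They appear in parallel: Z3 || Z2 = 19.69 + j2.487 Ω.
Step 4 — Series with input arm Z1: Z_in = Z1 + (Z3 || Z2) = 19.69 - j0.3266 Ω = 19.69∠-1.0° Ω.
Step 5 — Source phasor: V = 42.7∠-45.0° V = 30.19 - j30.19 V.
Step 6 — Current: I = V / Z = 1.559 - j1.508 A = 2.169∠-44.0° A.
Step 7 — Complex power: S = V·I* = 92.59 - j1.536 VA.
Step 8 — Real power: P = Re(S) = 92.59 W.
Step 9 — Reactive power: Q = Im(S) = -1.536 VAR.
Step 10 — Apparent power: |S| = 92.61 VA.
Step 11 — Power factor: PF = P/|S| = 0.9999 (leading).

(a) P = 92.59 W  (b) Q = -1.536 VAR  (c) S = 92.61 VA  (d) PF = 0.9999 (leading)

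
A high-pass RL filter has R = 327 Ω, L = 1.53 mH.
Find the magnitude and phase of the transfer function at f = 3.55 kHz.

Step 1 — Angular frequency: ω = 2π·3550 = 2.231e+04 rad/s.
Step 2 — Transfer function: H(jω) = jωL/(R + jωL).
Step 3 — Numerator jωL = j·34.13; denominator R + jωL = 327 + j34.13.
Step 4 — H = 0.01077 + j0.1032.
Step 5 — Magnitude: |H| = 0.1038 (-19.7 dB); phase: φ = 84.0°.

|H| = 0.1038 (-19.7 dB), φ = 84.0°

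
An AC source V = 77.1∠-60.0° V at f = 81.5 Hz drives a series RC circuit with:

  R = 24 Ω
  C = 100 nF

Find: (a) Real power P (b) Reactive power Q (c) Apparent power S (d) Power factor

Step 1 — Angular frequency: ω = 2π·f = 2π·81.5 = 512.1 rad/s.
Step 2 — Component impedances:
  R: Z = R = 24 Ω
  C: Z = 1/(jωC) = -j/(ω·C) = 0 - j1.953e+04 Ω
Step 3 — Series combination: Z_total = R + C = 24 - j1.953e+04 Ω = 1.953e+04∠-89.9° Ω.
Step 4 — Source phasor: V = 77.1∠-60.0° V = 38.55 - j66.77 V.
Step 5 — Current: I = V / Z = 0.003422 + j0.00197 A = 0.003948∠29.9° A.
Step 6 — Complex power: S = V·I* = 0.0003741 - j0.3044 VA.
Step 7 — Real power: P = Re(S) = 0.0003741 W.
Step 8 — Reactive power: Q = Im(S) = -0.3044 VAR.
Step 9 — Apparent power: |S| = 0.3044 VA.
Step 10 — Power factor: PF = P/|S| = 0.001229 (leading).

(a) P = 0.0003741 W  (b) Q = -0.3044 VAR  (c) S = 0.3044 VA  (d) PF = 0.001229 (leading)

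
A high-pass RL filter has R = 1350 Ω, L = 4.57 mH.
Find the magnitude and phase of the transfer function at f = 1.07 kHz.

Step 1 — Angular frequency: ω = 2π·1070 = 6723 rad/s.
Step 2 — Transfer function: H(jω) = jωL/(R + jωL).
Step 3 — Numerator jωL = j·30.72; denominator R + jωL = 1350 + j30.72.
Step 4 — H = 0.0005177 + j0.02275.
Step 5 — Magnitude: |H| = 0.02275 (-32.9 dB); phase: φ = 88.7°.

|H| = 0.02275 (-32.9 dB), φ = 88.7°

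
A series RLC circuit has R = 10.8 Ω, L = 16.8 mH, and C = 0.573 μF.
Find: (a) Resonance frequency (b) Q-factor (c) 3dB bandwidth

Step 1 — Resonance: ω₀ = 1/√(LC) = 1/√(0.0168·5.73e-07) = 1.019e+04 rad/s.
Step 2 — f₀ = ω₀/(2π) = 1622 Hz.
Step 3 — Series Q: Q = ω₀L/R = 1.019e+04·0.0168/10.8 = 15.85.
Step 4 — Bandwidth: Δω = ω₀/Q = 642.9 rad/s; BW = Δω/(2π) = 102.3 Hz.

(a) f₀ = 1622 Hz  (b) Q = 15.85  (c) BW = 102.3 Hz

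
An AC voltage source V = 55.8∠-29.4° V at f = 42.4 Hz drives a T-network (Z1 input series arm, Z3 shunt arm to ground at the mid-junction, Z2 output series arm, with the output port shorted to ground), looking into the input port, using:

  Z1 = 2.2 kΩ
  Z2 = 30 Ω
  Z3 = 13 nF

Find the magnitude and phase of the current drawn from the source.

Step 1 — Angular frequency: ω = 2π·f = 2π·42.4 = 266.4 rad/s.
Step 2 — Component impedances:
  Z1: Z = R = 2200 Ω
  Z2: Z = R = 30 Ω
  Z3: Z = 1/(jωC) = -j/(ω·C) = 0 - j2.887e+05 Ω
Step 3 — With the output port shorted to ground, the output series arm Z2 runs from the junction to ground; the shunt arm Z3 also runs from the junction to ground. They appear in parallel: Z3 || Z2 = 30 - j0.003117 Ω.
Step 4 — Series with input arm Z1: Z_in = Z1 + (Z3 || Z2) = 2230 - j0.003117 Ω = 2230∠-0.0° Ω.
Step 5 — Source phasor: V = 55.8∠-29.4° V = 48.61 - j27.39 V.
Step 6 — Ohm's law: I = V / Z_total = (48.61 - j27.39) / (2230 - j0.003117) = 0.0218 - j0.01228 A.
Step 7 — Convert to polar: |I| = 0.02502 A, ∠I = -29.4°.

I = 0.02502∠-29.4° A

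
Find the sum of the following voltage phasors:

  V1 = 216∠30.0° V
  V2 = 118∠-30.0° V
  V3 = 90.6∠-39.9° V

Step 1 — Convert each phasor to rectangular form:
  V1 = 216·(cos(30.0°) + j·sin(30.0°)) = 187.1 + j108 V
  V2 = 118·(cos(-30.0°) + j·sin(-30.0°)) = 102.2 - j59 V
  V3 = 90.6·(cos(-39.9°) + j·sin(-39.9°)) = 69.51 - j58.12 V
Step 2 — Sum components: V_total = 358.8 - j9.115 V.
Step 3 — Convert to polar: |V_total| = 358.9 V, ∠V_total = -1.5°.

V_total = 358.9∠-1.5° V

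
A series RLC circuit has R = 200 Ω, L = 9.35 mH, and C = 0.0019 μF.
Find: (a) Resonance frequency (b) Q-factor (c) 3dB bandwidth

Step 1 — Resonance: ω₀ = 1/√(LC) = 1/√(0.00935·1.9e-09) = 2.373e+05 rad/s.
Step 2 — f₀ = ω₀/(2π) = 3.776e+04 Hz.
Step 3 — Series Q: Q = ω₀L/R = 2.373e+05·0.00935/200 = 11.09.
Step 4 — Bandwidth: Δω = ω₀/Q = 2.139e+04 rad/s; BW = Δω/(2π) = 3404 Hz.

(a) f₀ = 3.776e+04 Hz  (b) Q = 11.09  (c) BW = 3404 Hz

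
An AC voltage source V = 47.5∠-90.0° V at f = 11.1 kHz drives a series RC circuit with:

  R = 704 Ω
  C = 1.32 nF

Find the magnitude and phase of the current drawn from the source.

Step 1 — Angular frequency: ω = 2π·f = 2π·1.11e+04 = 6.974e+04 rad/s.
Step 2 — Component impedances:
  R: Z = R = 704 Ω
  C: Z = 1/(jωC) = -j/(ω·C) = 0 - j1.086e+04 Ω
Step 3 — Series combination: Z_total = R + C = 704 - j1.086e+04 Ω = 1.089e+04∠-86.3° Ω.
Step 4 — Source phasor: V = 47.5∠-90.0° V = 0 - j47.5 V.
Step 5 — Ohm's law: I = V / Z_total = (0 - j47.5) / (704 - j1.086e+04) = 0.004355 - j0.0002822 A.
Step 6 — Convert to polar: |I| = 0.004364 A, ∠I = -3.7°.

I = 0.004364∠-3.7° A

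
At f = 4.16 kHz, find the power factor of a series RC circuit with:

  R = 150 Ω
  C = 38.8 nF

Step 1 — Angular frequency: ω = 2π·f = 2π·4160 = 2.614e+04 rad/s.
Step 2 — Component impedances:
  R: Z = R = 150 Ω
  C: Z = 1/(jωC) = -j/(ω·C) = 0 - j986 Ω
Step 3 — Series combination: Z_total = R + C = 150 - j986 Ω = 997.4∠-81.4° Ω.
Step 4 — Power factor: PF = cos(φ) = Re(Z)/|Z| = 150/997.4 = 0.1504.
Step 5 — Type: Im(Z) = -986 ⇒ leading (phase φ = -81.4°).

PF = 0.1504 (leading, φ = -81.4°)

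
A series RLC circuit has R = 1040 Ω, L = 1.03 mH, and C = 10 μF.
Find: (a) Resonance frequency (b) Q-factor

Step 1 — Resonance condition Im(Z)=0 gives ω₀ = 1/√(LC).
Step 2 — ω₀ = 1/√(0.00103·1e-05) = 9853 rad/s.
Step 3 — f₀ = ω₀/(2π) = 1568 Hz.
Step 4 — Series Q: Q = ω₀L/R = 9853·0.00103/1040 = 0.009759.

(a) f₀ = 1568 Hz  (b) Q = 0.009759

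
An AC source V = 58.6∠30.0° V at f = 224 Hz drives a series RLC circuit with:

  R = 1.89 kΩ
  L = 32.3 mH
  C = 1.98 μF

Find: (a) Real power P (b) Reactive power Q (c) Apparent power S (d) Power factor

Step 1 — Angular frequency: ω = 2π·f = 2π·224 = 1407 rad/s.
Step 2 — Component impedances:
  R: Z = R = 1890 Ω
  L: Z = jωL = j·1407·0.0323 = 0 + j45.46 Ω
  C: Z = 1/(jωC) = -j/(ω·C) = 0 - j358.8 Ω
Step 3 — Series combination: Z_total = R + L + C = 1890 - j313.4 Ω = 1916∠-9.4° Ω.
Step 4 — Source phasor: V = 58.6∠30.0° V = 50.75 + j29.3 V.
Step 5 — Current: I = V / Z = 0.02363 + j0.01942 A = 0.03059∠39.4° A.
Step 6 — Complex power: S = V·I* = 1.768 - j0.2932 VA.
Step 7 — Real power: P = Re(S) = 1.768 W.
Step 8 — Reactive power: Q = Im(S) = -0.2932 VAR.
Step 9 — Apparent power: |S| = 1.792 VA.
Step 10 — Power factor: PF = P/|S| = 0.9865 (leading).

(a) P = 1.768 W  (b) Q = -0.2932 VAR  (c) S = 1.792 VA  (d) PF = 0.9865 (leading)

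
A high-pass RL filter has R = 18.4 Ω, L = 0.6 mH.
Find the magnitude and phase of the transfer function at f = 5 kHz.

Step 1 — Angular frequency: ω = 2π·5000 = 3.142e+04 rad/s.
Step 2 — Transfer function: H(jω) = jωL/(R + jωL).
Step 3 — Numerator jωL = j·18.85; denominator R + jωL = 18.4 + j18.85.
Step 4 — H = 0.5121 + j0.4999.
Step 5 — Magnitude: |H| = 0.7156 (-2.9 dB); phase: φ = 44.3°.

|H| = 0.7156 (-2.9 dB), φ = 44.3°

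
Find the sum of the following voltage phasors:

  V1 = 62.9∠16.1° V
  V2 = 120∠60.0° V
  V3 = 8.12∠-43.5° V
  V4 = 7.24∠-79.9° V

Step 1 — Convert each phasor to rectangular form:
  V1 = 62.9·(cos(16.1°) + j·sin(16.1°)) = 60.43 + j17.44 V
  V2 = 120·(cos(60.0°) + j·sin(60.0°)) = 60 + j103.9 V
  V3 = 8.12·(cos(-43.5°) + j·sin(-43.5°)) = 5.89 - j5.589 V
  V4 = 7.24·(cos(-79.9°) + j·sin(-79.9°)) = 1.27 - j7.128 V
Step 2 — Sum components: V_total = 127.6 + j108.6 V.
Step 3 — Convert to polar: |V_total| = 167.6 V, ∠V_total = 40.4°.

V_total = 167.6∠40.4° V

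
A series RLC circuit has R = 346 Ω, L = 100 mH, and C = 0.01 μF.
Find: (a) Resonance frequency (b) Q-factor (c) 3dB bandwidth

Step 1 — Resonance: ω₀ = 1/√(LC) = 1/√(0.1·1e-08) = 3.162e+04 rad/s.
Step 2 — f₀ = ω₀/(2π) = 5033 Hz.
Step 3 — Series Q: Q = ω₀L/R = 3.162e+04·0.1/346 = 9.14.
Step 4 — Bandwidth: Δω = ω₀/Q = 3460 rad/s; BW = Δω/(2π) = 550.7 Hz.

(a) f₀ = 5033 Hz  (b) Q = 9.14  (c) BW = 550.7 Hz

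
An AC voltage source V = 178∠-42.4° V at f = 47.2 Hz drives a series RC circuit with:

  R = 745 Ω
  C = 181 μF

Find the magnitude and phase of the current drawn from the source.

Step 1 — Angular frequency: ω = 2π·f = 2π·47.2 = 296.6 rad/s.
Step 2 — Component impedances:
  R: Z = R = 745 Ω
  C: Z = 1/(jωC) = -j/(ω·C) = 0 - j18.63 Ω
Step 3 — Series combination: Z_total = R + C = 745 - j18.63 Ω = 745.2∠-1.4° Ω.
Step 4 — Source phasor: V = 178∠-42.4° V = 131.4 - j120 V.
Step 5 — Ohm's law: I = V / Z_total = (131.4 - j120) / (745 - j18.63) = 0.1804 - j0.1566 A.
Step 6 — Convert to polar: |I| = 0.2389 A, ∠I = -41.0°.

I = 0.2389∠-41.0° A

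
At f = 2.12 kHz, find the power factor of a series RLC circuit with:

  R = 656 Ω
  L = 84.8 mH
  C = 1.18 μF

Step 1 — Angular frequency: ω = 2π·f = 2π·2120 = 1.332e+04 rad/s.
Step 2 — Component impedances:
  R: Z = R = 656 Ω
  L: Z = jωL = j·1.332e+04·0.0848 = 0 + j1130 Ω
  C: Z = 1/(jωC) = -j/(ω·C) = 0 - j63.62 Ω
Step 3 — Series combination: Z_total = R + L + C = 656 + j1066 Ω = 1252∠58.4° Ω.
Step 4 — Power factor: PF = cos(φ) = Re(Z)/|Z| = 656/1251.6 = 0.5241.
Step 5 — Type: Im(Z) = 1066 ⇒ lagging (phase φ = 58.4°).

PF = 0.5241 (lagging, φ = 58.4°)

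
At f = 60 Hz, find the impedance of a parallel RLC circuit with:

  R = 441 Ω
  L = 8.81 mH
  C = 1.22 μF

Step 1 — Angular frequency: ω = 2π·f = 2π·60 = 377 rad/s.
Step 2 — Component impedances:
  R: Z = R = 441 Ω
  L: Z = jωL = j·377·0.00881 = 0 + j3.321 Ω
  C: Z = 1/(jωC) = -j/(ω·C) = 0 - j2174 Ω
Step 3 — Parallel combination: 1/Z_total = 1/R + 1/L + 1/C; Z_total = 0.02509 + j3.326 Ω = 3.326∠89.6° Ω.

Z = 0.02509 + j3.326 Ω = 3.326∠89.6° Ω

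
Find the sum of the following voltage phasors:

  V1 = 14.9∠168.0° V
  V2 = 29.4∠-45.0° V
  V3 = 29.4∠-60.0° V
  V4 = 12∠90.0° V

Step 1 — Convert each phasor to rectangular form:
  V1 = 14.9·(cos(168.0°) + j·sin(168.0°)) = -14.57 + j3.098 V
  V2 = 29.4·(cos(-45.0°) + j·sin(-45.0°)) = 20.79 - j20.79 V
  V3 = 29.4·(cos(-60.0°) + j·sin(-60.0°)) = 14.7 - j25.46 V
  V4 = 12·(cos(90.0°) + j·sin(90.0°)) = 0 + j12 V
Step 2 — Sum components: V_total = 20.91 - j31.15 V.
Step 3 — Convert to polar: |V_total| = 37.52 V, ∠V_total = -56.1°.

V_total = 37.52∠-56.1° V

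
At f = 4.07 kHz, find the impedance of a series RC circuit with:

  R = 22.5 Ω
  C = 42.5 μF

Step 1 — Angular frequency: ω = 2π·f = 2π·4070 = 2.557e+04 rad/s.
Step 2 — Component impedances:
  R: Z = R = 22.5 Ω
  C: Z = 1/(jωC) = -j/(ω·C) = 0 - j0.9201 Ω
Step 3 — Series combination: Z_total = R + C = 22.5 - j0.9201 Ω = 22.52∠-2.3° Ω.

Z = 22.5 - j0.9201 Ω = 22.52∠-2.3° Ω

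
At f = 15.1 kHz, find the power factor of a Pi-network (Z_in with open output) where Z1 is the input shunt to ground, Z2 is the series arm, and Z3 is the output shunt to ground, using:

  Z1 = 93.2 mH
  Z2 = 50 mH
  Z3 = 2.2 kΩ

Step 1 — Angular frequency: ω = 2π·f = 2π·1.51e+04 = 9.488e+04 rad/s.
Step 2 — Component impedances:
  Z1: Z = jωL = j·9.488e+04·0.0932 = 0 + j8842 Ω
  Z2: Z = jωL = j·9.488e+04·0.05 = 0 + j4744 Ω
  Z3: Z = R = 2200 Ω
Step 3 — With open output, the series arm Z2 and the output shunt Z3 appear in series to ground: Z2 + Z3 = 2200 + j4744 Ω.
Step 4 — Parallel with input shunt Z1: Z_in = Z1 || (Z2 + Z3) = 908.1 + j3234 Ω = 3360∠74.3° Ω.
Step 5 — Power factor: PF = cos(φ) = Re(Z)/|Z| = 908.1/3360 = 0.2703.
Step 6 — Type: Im(Z) = 3234 ⇒ lagging (phase φ = 74.3°).

PF = 0.2703 (lagging, φ = 74.3°)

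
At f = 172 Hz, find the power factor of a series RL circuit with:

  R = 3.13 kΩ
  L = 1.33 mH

Step 1 — Angular frequency: ω = 2π·f = 2π·172 = 1081 rad/s.
Step 2 — Component impedances:
  R: Z = R = 3130 Ω
  L: Z = jωL = j·1081·0.00133 = 0 + j1.437 Ω
Step 3 — Series combination: Z_total = R + L = 3130 + j1.437 Ω = 3130∠0.0° Ω.
Step 4 — Power factor: PF = cos(φ) = Re(Z)/|Z| = 3130/3130 = 1.
Step 5 — Type: Im(Z) = 1.437 ⇒ lagging (phase φ = 0.0°).

PF = 1 (lagging, φ = 0.0°)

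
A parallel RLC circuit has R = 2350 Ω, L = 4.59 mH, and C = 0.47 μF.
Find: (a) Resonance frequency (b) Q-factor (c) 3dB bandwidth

Step 1 — Resonance: ω₀ = 1/√(LC) = 1/√(0.00459·4.7e-07) = 2.153e+04 rad/s.
Step 2 — f₀ = ω₀/(2π) = 3427 Hz.
Step 3 — Parallel Q: Q = R/(ω₀L) = 2350/(2.153e+04·0.00459) = 23.78.
Step 4 — Bandwidth: Δω = ω₀/Q = 905.4 rad/s; BW = Δω/(2π) = 144.1 Hz.

(a) f₀ = 3427 Hz  (b) Q = 23.78  (c) BW = 144.1 Hz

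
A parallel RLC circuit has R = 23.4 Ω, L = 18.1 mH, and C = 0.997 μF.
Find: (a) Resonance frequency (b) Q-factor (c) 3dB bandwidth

Step 1 — Resonance: ω₀ = 1/√(LC) = 1/√(0.0181·9.97e-07) = 7444 rad/s.
Step 2 — f₀ = ω₀/(2π) = 1185 Hz.
Step 3 — Parallel Q: Q = R/(ω₀L) = 23.4/(7444·0.0181) = 0.1737.
Step 4 — Bandwidth: Δω = ω₀/Q = 4.286e+04 rad/s; BW = Δω/(2π) = 6822 Hz.

(a) f₀ = 1185 Hz  (b) Q = 0.1737  (c) BW = 6822 Hz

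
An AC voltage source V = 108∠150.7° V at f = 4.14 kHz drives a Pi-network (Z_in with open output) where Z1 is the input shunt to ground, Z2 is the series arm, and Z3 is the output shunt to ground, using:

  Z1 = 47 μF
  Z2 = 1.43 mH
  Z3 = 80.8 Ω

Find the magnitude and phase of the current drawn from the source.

Step 1 — Angular frequency: ω = 2π·f = 2π·4140 = 2.601e+04 rad/s.
Step 2 — Component impedances:
  Z1: Z = 1/(jωC) = -j/(ω·C) = 0 - j0.8179 Ω
  Z2: Z = jωL = j·2.601e+04·0.00143 = 0 + j37.2 Ω
  Z3: Z = R = 80.8 Ω
Step 3 — With open output, the series arm Z2 and the output shunt Z3 appear in series to ground: Z2 + Z3 = 80.8 + j37.2 Ω.
Step 4 — Parallel with input shunt Z1: Z_in = Z1 || (Z2 + Z3) = 0.006884 - j0.821 Ω = 0.8211∠-89.5° Ω.
Step 5 — Source phasor: V = 108∠150.7° V = -94.18 + j52.85 V.
Step 6 — Ohm's law: I = V / Z_total = (-94.18 + j52.85) / (0.006884 - j0.821) = -65.33 - j114.2 A.
Step 7 — Convert to polar: |I| = 131.5 A, ∠I = -119.8°.

I = 131.5∠-119.8° A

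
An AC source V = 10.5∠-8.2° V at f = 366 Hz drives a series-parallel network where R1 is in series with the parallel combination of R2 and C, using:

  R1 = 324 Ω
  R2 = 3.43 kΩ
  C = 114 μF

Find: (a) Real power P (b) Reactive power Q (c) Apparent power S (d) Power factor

Step 1 — Angular frequency: ω = 2π·f = 2π·366 = 2300 rad/s.
Step 2 — Component impedances:
  R1: Z = R = 324 Ω
  R2: Z = R = 3430 Ω
  C: Z = 1/(jωC) = -j/(ω·C) = 0 - j3.814 Ω
Step 3 — Parallel branch: R2 || C = 1/(1/R2 + 1/C) = 0.004242 - j3.814 Ω.
Step 4 — Series with R1: Z_total = R1 + (R2 || C) = 324 - j3.814 Ω = 324∠-0.7° Ω.
Step 5 — Source phasor: V = 10.5∠-8.2° V = 10.39 - j1.498 V.
Step 6 — Current: I = V / Z = 0.03213 - j0.004244 A = 0.0324∠-7.5° A.
Step 7 — Complex power: S = V·I* = 0.3402 - j0.004005 VA.
Step 8 — Real power: P = Re(S) = 0.3402 W.
Step 9 — Reactive power: Q = Im(S) = -0.004005 VAR.
Step 10 — Apparent power: |S| = 0.3402 VA.
Step 11 — Power factor: PF = P/|S| = 0.9999 (leading).

(a) P = 0.3402 W  (b) Q = -0.004005 VAR  (c) S = 0.3402 VA  (d) PF = 0.9999 (leading)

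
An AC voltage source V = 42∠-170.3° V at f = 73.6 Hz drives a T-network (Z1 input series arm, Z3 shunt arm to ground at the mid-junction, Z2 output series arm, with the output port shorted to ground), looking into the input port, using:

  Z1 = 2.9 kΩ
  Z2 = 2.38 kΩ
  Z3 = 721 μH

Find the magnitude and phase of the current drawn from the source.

Step 1 — Angular frequency: ω = 2π·f = 2π·73.6 = 462.4 rad/s.
Step 2 — Component impedances:
  Z1: Z = R = 2900 Ω
  Z2: Z = R = 2380 Ω
  Z3: Z = jωL = j·462.4·0.000721 = 0 + j0.3334 Ω
Step 3 — With the output port shorted to ground, the output series arm Z2 runs from the junction to ground; the shunt arm Z3 also runs from the junction to ground. They appear in parallel: Z3 || Z2 = 4.671e-05 + j0.3334 Ω.
Step 4 — Series with input arm Z1: Z_in = Z1 + (Z3 || Z2) = 2900 + j0.3334 Ω = 2900∠0.0° Ω.
Step 5 — Source phasor: V = 42∠-170.3° V = -41.4 - j7.077 V.
Step 6 — Ohm's law: I = V / Z_total = (-41.4 - j7.077) / (2900 + j0.3334) = -0.01428 - j0.002439 A.
Step 7 — Convert to polar: |I| = 0.01448 A, ∠I = -170.3°.

I = 0.01448∠-170.3° A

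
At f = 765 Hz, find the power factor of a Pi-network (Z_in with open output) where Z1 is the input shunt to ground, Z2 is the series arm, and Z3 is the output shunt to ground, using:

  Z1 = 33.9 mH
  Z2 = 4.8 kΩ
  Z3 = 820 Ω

Step 1 — Angular frequency: ω = 2π·f = 2π·765 = 4807 rad/s.
Step 2 — Component impedances:
  Z1: Z = jωL = j·4807·0.0339 = 0 + j162.9 Ω
  Z2: Z = R = 4800 Ω
  Z3: Z = R = 820 Ω
Step 3 — With open output, the series arm Z2 and the output shunt Z3 appear in series to ground: Z2 + Z3 = 5620 Ω.
Step 4 — Parallel with input shunt Z1: Z_in = Z1 || (Z2 + Z3) = 4.72 + j162.8 Ω = 162.9∠88.3° Ω.
Step 5 — Power factor: PF = cos(φ) = Re(Z)/|Z| = 4.7204/162.88 = 0.02898.
Step 6 — Type: Im(Z) = 162.8 ⇒ lagging (phase φ = 88.3°).

PF = 0.02898 (lagging, φ = 88.3°)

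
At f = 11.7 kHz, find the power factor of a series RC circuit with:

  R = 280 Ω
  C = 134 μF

Step 1 — Angular frequency: ω = 2π·f = 2π·1.17e+04 = 7.351e+04 rad/s.
Step 2 — Component impedances:
  R: Z = R = 280 Ω
  C: Z = 1/(jωC) = -j/(ω·C) = 0 - j0.1015 Ω
Step 3 — Series combination: Z_total = R + C = 280 - j0.1015 Ω = 280∠-0.0° Ω.
Step 4 — Power factor: PF = cos(φ) = Re(Z)/|Z| = 280/280 = 1.
Step 5 — Type: Im(Z) = -0.1015 ⇒ leading (phase φ = -0.0°).

PF = 1 (leading, φ = -0.0°)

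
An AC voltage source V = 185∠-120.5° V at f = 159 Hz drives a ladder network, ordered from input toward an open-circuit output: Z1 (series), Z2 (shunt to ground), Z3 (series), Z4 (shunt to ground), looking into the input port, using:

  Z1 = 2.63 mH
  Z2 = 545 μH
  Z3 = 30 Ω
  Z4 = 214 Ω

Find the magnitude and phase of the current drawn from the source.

Step 1 — Angular frequency: ω = 2π·f = 2π·159 = 999 rad/s.
Step 2 — Component impedances:
  Z1: Z = jωL = j·999·0.00263 = 0 + j2.627 Ω
  Z2: Z = jωL = j·999·0.000545 = 0 + j0.5445 Ω
  Z3: Z = R = 30 Ω
  Z4: Z = R = 214 Ω
Step 3 — Ladder network (open output): work backward from the far end, alternating series and parallel combinations. Z_in = 0.001215 + j3.172 Ω = 3.172∠90.0° Ω.
Step 4 — Source phasor: V = 185∠-120.5° V = -93.89 - j159.4 V.
Step 5 — Ohm's law: I = V / Z_total = (-93.89 - j159.4) / (0.001215 + j3.172) = -50.27 + j29.58 A.
Step 6 — Convert to polar: |I| = 58.32 A, ∠I = 149.5°.

I = 58.32∠149.5° A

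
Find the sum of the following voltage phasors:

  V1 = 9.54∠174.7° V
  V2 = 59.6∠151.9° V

Step 1 — Convert each phasor to rectangular form:
  V1 = 9.54·(cos(174.7°) + j·sin(174.7°)) = -9.499 + j0.8812 V
  V2 = 59.6·(cos(151.9°) + j·sin(151.9°)) = -52.57 + j28.07 V
Step 2 — Sum components: V_total = -62.07 + j28.95 V.
Step 3 — Convert to polar: |V_total| = 68.49 V, ∠V_total = 155.0°.

V_total = 68.49∠155.0° V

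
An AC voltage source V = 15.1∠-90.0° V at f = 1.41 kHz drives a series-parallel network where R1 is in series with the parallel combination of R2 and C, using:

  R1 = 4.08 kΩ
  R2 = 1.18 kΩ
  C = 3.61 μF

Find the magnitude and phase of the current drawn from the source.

Step 1 — Angular frequency: ω = 2π·f = 2π·1410 = 8859 rad/s.
Step 2 — Component impedances:
  R1: Z = R = 4080 Ω
  R2: Z = R = 1180 Ω
  C: Z = 1/(jωC) = -j/(ω·C) = 0 - j31.27 Ω
Step 3 — Parallel branch: R2 || C = 1/(1/R2 + 1/C) = 0.8279 - j31.25 Ω.
Step 4 — Series with R1: Z_total = R1 + (R2 || C) = 4081 - j31.25 Ω = 4081∠-0.4° Ω.
Step 5 — Source phasor: V = 15.1∠-90.0° V = 0 - j15.1 V.
Step 6 — Ohm's law: I = V / Z_total = (0 - j15.1) / (4081 - j31.25) = 2.833e-05 - j0.0037 A.
Step 7 — Convert to polar: |I| = 0.0037 A, ∠I = -89.6°.

I = 0.0037∠-89.6° A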